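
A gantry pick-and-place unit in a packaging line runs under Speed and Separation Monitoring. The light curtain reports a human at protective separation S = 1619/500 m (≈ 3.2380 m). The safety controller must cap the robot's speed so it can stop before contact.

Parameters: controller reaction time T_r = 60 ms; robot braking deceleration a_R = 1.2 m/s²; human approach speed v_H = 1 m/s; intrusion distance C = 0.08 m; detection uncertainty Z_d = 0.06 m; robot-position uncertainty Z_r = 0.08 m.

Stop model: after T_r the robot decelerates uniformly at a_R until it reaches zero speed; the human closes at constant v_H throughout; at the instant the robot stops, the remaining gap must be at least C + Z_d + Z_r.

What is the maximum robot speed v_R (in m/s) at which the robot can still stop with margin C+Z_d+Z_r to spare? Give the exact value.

collect terms ⇒ (5/12)·v_R² + (67/75)·v_R + (-1479/500) = 0
  disc = (67/75)² − 4·(5/12)·(-1479/500) = 128881/22500 ; √disc = 359/150
  v_R = (−(67/75) + 359/150) / (2·(5/12)) = 9/5 m/s
check:
stop time T_s = (9/5)/(6/5) = 1.5000 s
robot in T_r: 1.8000·0.0600 = 0.1080 m
robot covers 1.8000·1.5000 − ½·1.2000·1.5000² = 1.3500 m while stopping
human closes 1.0000·1.5600 = 1.5600 m
margins: 0.0800+0.0600+0.0800 = 0.2200 m
sum ≈ 0.1080+1.3500+1.5600+0.2200 ≈ 3.2380 m = S ✓

v_R_max = 9/5 m/s = 1.8000 m/s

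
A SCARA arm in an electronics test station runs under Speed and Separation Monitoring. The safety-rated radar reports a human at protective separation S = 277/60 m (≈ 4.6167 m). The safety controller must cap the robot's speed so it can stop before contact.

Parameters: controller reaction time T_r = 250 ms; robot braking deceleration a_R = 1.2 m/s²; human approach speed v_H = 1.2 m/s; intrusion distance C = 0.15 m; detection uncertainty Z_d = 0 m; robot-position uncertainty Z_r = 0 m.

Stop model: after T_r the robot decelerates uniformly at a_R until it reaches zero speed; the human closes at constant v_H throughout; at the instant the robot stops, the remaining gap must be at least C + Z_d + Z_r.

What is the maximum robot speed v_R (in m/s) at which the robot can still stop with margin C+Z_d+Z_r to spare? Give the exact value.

v_R_max = 2 m/s = 2.0000 m/s

at the boundary: (5/12)·v² + (5/4)·v + (-25/6) = 0
  disc = (5/4)² − 4·(5/12)·(-25/6) = 1225/144 ; √disc = 35/12
  v_R = (−(5/4) + 35/12) / (2·(5/12)) = 2 m/s
check:
stop time T_s = 2/(6/5) = 1.6667 s
robot covers v_R·T_r = 2.0000·0.2500 = 0.5000 m before braking
robot under decel: 2.0000²/(2·1.2000) = 1.6667 m
human closes 1.2000·1.9167 = 2.3000 m
C+Z_d+Z_r = 0.1500+0.0000+0.0000 = 0.1500 m
sum ≈ 0.5000+1.6667+2.3000+0.1500 ≈ 4.6167 m = S ✓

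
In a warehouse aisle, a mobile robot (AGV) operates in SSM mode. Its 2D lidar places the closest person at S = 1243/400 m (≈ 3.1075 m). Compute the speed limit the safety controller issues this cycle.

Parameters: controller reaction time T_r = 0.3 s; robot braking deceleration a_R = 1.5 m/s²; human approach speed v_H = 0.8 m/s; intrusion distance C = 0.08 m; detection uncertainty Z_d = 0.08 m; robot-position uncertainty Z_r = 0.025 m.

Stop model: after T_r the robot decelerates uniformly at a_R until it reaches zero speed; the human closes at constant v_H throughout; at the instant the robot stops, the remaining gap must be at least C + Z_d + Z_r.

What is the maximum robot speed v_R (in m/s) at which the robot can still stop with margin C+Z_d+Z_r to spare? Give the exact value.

v_R_max = 37/20 m/s = 1.8500 m/s

at the boundary: (1/3)·v² + (5/6)·v + (-1073/400) = 0
  disc = (5/6)² − 4·(1/3)·(-1073/400) = 961/225 ; √disc = 31/15
  v_R = (−(5/6) + 31/15) / (2·(1/3)) = 37/20 m/s
check:
braking lasts T_s = (37/20)/(3/2) = 1.2333 s
robot in T_r: 1.8500·0.3000 = 0.5550 m
braking distance = 1.8500²/(2·1.5000) = 1.1408 m
person approaches 0.8000·(0.3000+1.2333) = 1.2267 m
C+Z_d+Z_r = 0.0800+0.0800+0.0250 = 0.1850 m
sum ≈ 0.5550+1.1408+1.2267+0.1850 ≈ 3.1075 m = S ✓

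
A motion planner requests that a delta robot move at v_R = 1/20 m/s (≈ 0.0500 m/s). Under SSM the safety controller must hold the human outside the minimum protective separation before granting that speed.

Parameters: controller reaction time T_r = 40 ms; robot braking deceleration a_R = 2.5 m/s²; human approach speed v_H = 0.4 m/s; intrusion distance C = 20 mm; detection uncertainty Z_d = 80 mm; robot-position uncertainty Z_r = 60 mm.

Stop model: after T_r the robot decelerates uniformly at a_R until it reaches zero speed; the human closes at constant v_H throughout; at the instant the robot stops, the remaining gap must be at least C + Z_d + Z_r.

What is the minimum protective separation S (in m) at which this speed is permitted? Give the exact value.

S_min = 373/2000 m = 0.1865 m

stop time T_s = (1/20)/(5/2) = 0.0200 s
robot covers v_R·T_r = 0.0500·0.0400 = 0.0020 m before braking
robot under decel: 0.0500²/(2·2.5000) = 0.0005 m
person approaches 0.4000·(0.0400+0.0200) = 0.0240 m
margins: 0.0200+0.0800+0.0600 = 0.1600 m
S_min ≈ 0.0020+0.0005+0.0240+0.1600  ⇒  S_min = 373/2000 m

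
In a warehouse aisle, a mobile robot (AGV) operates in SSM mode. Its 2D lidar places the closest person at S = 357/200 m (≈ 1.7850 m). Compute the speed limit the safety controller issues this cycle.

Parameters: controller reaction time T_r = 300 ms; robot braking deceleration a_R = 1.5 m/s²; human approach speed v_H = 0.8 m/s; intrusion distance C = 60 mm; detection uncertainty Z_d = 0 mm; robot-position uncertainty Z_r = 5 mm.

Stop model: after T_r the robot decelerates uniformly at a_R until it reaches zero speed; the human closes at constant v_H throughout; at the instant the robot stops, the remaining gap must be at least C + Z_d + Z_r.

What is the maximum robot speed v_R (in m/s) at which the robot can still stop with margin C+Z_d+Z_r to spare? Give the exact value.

v_R_max = 6/5 m/s = 1.2000 m/s

quadratic (1/3)·v² + (5/6)·v + (-37/25) = 0
  disc = (5/6)² − 4·(1/3)·(-37/25) = 2401/900 ; √disc = 49/30
  v_R = (−(5/6) + 49/30) / (2·(1/3)) = 6/5 m/s
check:
T_s = v_R/a_R = (6/5)/(3/2) = 0.8000 s
robot in T_r: 1.2000·0.3000 = 0.3600 m
robot under decel: 1.2000²/(2·1.5000) = 0.4800 m
human closes 0.8000·1.1000 = 0.8800 m
margins: 0.0600+0.0000+0.0050 = 0.0650 m
sum ≈ 0.3600+0.4800+0.8800+0.0650 ≈ 1.7850 m = S ✓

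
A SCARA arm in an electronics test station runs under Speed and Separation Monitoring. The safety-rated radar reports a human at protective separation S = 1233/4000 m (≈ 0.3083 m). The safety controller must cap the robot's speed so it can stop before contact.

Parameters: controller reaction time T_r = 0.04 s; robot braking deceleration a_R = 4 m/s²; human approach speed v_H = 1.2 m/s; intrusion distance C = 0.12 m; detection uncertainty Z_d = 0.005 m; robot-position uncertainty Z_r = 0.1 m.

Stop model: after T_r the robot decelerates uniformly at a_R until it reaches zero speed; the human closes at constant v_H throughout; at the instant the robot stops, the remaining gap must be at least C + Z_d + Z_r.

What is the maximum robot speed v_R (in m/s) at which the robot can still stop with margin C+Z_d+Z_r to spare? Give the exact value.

v_R_max = 1/10 m/s = 0.1000 m/s

quadratic (1/8)·v² + (17/50)·v + (-141/4000) = 0
  disc = (17/50)² − 4·(1/8)·(-141/4000) = 5329/40000 ; √disc = 73/200
  v_R = (−(17/50) + 73/200) / (2·(1/8)) = 1/10 m/s
check:
stop time T_s = (1/10)/4 = 0.0250 s
robot in T_r: 0.1000·0.0400 = 0.0040 m
robot covers 0.1000·0.0250 − ½·4.0000·0.0250² = 0.0013 m while stopping
human over T_r+T_s: 1.2000·(0.0400+0.0250) = 0.0780 m
residual clearance needed = 0.1200+0.0050+0.1000 = 0.2250 m
sum ≈ 0.0040+0.0013+0.0780+0.2250 ≈ 0.3083 m = S ✓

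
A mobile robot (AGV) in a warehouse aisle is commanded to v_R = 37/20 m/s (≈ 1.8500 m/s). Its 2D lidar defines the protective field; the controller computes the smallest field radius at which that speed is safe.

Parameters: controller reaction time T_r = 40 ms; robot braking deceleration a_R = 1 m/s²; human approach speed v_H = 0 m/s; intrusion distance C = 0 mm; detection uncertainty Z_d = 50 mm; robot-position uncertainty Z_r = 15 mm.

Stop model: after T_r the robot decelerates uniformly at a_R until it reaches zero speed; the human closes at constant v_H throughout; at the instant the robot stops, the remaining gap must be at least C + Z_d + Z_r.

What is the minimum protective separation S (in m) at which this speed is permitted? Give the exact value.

S_min = 7401/4000 m = 1.8502 m

T_s = v_R/a_R = (37/20)/1 = 1.8500 s
reaction-phase robot travel = 1.8500·0.0400 = 0.0740 m
robot covers 1.8500·1.8500 − ½·1.0000·1.8500² = 1.7112 m while stopping
human closes 0.0000·1.8900 = 0.0000 m
margins: 0.0000+0.0500+0.0150 = 0.0650 m
S_min ≈ 0.0740+1.7112+0.0000+0.0650  ⇒  S_min = 7401/4000 m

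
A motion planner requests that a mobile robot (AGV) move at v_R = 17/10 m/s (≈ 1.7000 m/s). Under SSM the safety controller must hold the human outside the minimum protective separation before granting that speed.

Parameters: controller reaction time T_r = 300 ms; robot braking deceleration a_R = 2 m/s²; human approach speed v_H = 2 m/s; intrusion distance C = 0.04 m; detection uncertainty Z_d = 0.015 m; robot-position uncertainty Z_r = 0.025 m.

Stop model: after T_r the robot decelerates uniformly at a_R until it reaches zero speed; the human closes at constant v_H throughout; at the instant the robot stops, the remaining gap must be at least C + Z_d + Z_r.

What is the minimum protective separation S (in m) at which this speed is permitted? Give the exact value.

S_min = 289/80 m = 3.6125 m

braking lasts T_s = (17/10)/2 = 0.8500 s
robot covers v_R·T_r = 1.7000·0.3000 = 0.5100 m before braking
braking distance = 1.7000²/(2·2.0000) = 0.7225 m
person approaches 2.0000·(0.3000+0.8500) = 2.3000 m
C+Z_d+Z_r = 0.0400+0.0150+0.0250 = 0.0800 m
S_min ≈ 0.5100+0.7225+2.3000+0.0800  ⇒  S_min = 289/80 m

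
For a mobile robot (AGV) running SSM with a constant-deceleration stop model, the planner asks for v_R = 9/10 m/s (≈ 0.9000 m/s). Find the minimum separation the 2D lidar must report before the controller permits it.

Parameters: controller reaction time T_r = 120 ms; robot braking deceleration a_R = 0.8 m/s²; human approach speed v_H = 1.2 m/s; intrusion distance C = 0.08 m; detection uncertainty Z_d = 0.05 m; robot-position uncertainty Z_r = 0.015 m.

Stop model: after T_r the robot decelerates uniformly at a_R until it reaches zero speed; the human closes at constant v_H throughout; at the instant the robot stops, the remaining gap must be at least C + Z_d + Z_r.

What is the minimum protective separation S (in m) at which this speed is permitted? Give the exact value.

S_min = 9013/4000 m = 2.2532 m

braking lasts T_s = (9/10)/(4/5) = 1.1250 s
robot covers v_R·T_r = 0.9000·0.1200 = 0.1080 m before braking
robot under decel: 0.9000²/(2·0.8000) = 0.5062 m
human closes 1.2000·1.2450 = 1.4940 m
residual clearance needed = 0.0800+0.0500+0.0150 = 0.1450 m
S_min ≈ 0.1080+0.5062+1.4940+0.1450  ⇒  S_min = 9013/4000 m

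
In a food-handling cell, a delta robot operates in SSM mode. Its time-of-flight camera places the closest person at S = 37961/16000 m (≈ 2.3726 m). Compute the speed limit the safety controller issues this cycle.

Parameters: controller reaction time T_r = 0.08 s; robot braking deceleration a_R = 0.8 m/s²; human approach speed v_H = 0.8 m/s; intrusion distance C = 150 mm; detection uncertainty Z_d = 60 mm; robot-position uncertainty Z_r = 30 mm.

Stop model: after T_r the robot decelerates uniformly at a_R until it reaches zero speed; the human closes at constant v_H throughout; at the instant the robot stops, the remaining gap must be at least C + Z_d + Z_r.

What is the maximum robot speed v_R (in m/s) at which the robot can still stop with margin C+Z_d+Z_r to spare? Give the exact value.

v_R_max = 23/20 m/s = 1.1500 m/s

at the boundary: (5/8)·v² + (27/25)·v + (-33097/16000) = 0
  disc = (27/25)² − 4·(5/8)·(-33097/16000) = 1014049/160000 ; √disc = 1007/400
  v_R = (−(27/25) + 1007/400) / (2·(5/8)) = 23/20 m/s
check:
braking lasts T_s = (23/20)/(4/5) = 1.4375 s
reaction-phase robot travel = 1.1500·0.0800 = 0.0920 m
braking distance = 1.1500²/(2·0.8000) = 0.8266 m
human closes 0.8000·1.5175 = 1.2140 m
residual clearance needed = 0.1500+0.0600+0.0300 = 0.2400 m
sum ≈ 0.0920+0.8266+1.2140+0.2400 ≈ 2.3726 m = S ✓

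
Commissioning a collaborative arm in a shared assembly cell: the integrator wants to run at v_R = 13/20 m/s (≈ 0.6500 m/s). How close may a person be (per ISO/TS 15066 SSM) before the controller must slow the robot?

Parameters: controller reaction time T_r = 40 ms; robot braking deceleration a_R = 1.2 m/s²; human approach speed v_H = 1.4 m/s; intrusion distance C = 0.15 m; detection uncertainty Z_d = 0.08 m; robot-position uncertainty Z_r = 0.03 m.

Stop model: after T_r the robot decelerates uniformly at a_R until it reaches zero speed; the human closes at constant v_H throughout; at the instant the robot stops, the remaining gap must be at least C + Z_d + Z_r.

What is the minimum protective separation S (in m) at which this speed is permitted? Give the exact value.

T_s = v_R/a_R = (13/20)/(6/5) = 0.5417 s
reaction-phase robot travel = 0.6500·0.0400 = 0.0260 m
robot covers 0.6500·0.5417 − ½·1.2000·0.5417² = 0.1760 m while stopping
person approaches 1.4000·(0.0400+0.5417) = 0.8143 m
margins: 0.1500+0.0800+0.0300 = 0.2600 m
S_min ≈ 0.0260+0.1760+0.8143+0.2600  ⇒  S_min = 10211/8000 m

S_min = 10211/8000 m = 1.2764 m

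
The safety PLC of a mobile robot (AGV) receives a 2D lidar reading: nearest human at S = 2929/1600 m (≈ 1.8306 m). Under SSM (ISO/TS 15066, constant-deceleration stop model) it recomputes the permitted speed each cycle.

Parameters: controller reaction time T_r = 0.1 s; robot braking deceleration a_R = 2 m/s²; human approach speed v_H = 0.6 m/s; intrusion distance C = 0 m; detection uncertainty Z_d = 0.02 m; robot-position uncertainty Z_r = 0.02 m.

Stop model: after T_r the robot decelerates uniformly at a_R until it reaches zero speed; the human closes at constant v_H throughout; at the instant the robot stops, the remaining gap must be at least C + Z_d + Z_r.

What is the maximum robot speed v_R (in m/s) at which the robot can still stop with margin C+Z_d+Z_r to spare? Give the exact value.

v_R_max = 39/20 m/s = 1.9500 m/s

collect terms ⇒ (1/4)·v_R² + (2/5)·v_R + (-2769/1600) = 0
  disc = (2/5)² − 4·(1/4)·(-2769/1600) = 121/64 ; √disc = 11/8
  v_R = (−(2/5) + 11/8) / (2·(1/4)) = 39/20 m/s
check:
T_s = v_R/a_R = (39/20)/2 = 0.9750 s
reaction-phase robot travel = 1.9500·0.1000 = 0.1950 m
robot covers 1.9500·0.9750 − ½·2.0000·0.9750² = 0.9506 m while stopping
person approaches 0.6000·(0.1000+0.9750) = 0.6450 m
margins: 0.0000+0.0200+0.0200 = 0.0400 m
sum ≈ 0.1950+0.9506+0.6450+0.0400 ≈ 1.8306 m = S ✓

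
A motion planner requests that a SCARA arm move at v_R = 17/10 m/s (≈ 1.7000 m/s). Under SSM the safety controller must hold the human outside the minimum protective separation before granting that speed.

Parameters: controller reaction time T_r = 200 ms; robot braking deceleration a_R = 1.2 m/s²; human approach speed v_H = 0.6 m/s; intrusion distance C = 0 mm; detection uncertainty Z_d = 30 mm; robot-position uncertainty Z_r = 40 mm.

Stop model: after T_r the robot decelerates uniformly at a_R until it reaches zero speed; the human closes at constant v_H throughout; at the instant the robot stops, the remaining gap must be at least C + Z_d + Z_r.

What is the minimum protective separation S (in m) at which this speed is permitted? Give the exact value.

T_s = v_R/a_R = (17/10)/(6/5) = 1.4167 s
robot covers v_R·T_r = 1.7000·0.2000 = 0.3400 m before braking
robot covers 1.7000·1.4167 − ½·1.2000·1.4167² = 1.2042 m while stopping
person approaches 0.6000·(0.2000+1.4167) = 0.9700 m
C+Z_d+Z_r = 0.0000+0.0300+0.0400 = 0.0700 m
S_min ≈ 0.3400+1.2042+0.9700+0.0700  ⇒  S_min = 3101/1200 m

S_min = 3101/1200 m = 2.5842 m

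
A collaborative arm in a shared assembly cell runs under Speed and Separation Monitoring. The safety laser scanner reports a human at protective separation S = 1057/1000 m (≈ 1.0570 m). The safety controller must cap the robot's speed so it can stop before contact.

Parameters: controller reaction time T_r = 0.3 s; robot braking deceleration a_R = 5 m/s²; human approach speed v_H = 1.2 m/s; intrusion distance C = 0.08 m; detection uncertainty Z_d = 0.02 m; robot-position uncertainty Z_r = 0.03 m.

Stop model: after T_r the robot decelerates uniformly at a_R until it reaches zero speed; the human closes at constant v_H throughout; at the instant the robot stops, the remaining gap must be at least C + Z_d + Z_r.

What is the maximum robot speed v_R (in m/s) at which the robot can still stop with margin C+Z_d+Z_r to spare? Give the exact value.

v_R_max = 9/10 m/s = 0.9000 m/s

collect terms ⇒ (1/10)·v_R² + (27/50)·v_R + (-567/1000) = 0
  disc = (27/50)² − 4·(1/10)·(-567/1000) = 324/625 ; √disc = 18/25
  v_R = (−(27/50) + 18/25) / (2·(1/10)) = 9/10 m/s
check:
braking lasts T_s = (9/10)/5 = 0.1800 s
robot covers v_R·T_r = 0.9000·0.3000 = 0.2700 m before braking
braking distance = 0.9000²/(2·5.0000) = 0.0810 m
human over T_r+T_s: 1.2000·(0.3000+0.1800) = 0.5760 m
margins: 0.0800+0.0200+0.0300 = 0.1300 m
sum ≈ 0.2700+0.0810+0.5760+0.1300 ≈ 1.0570 m = S ✓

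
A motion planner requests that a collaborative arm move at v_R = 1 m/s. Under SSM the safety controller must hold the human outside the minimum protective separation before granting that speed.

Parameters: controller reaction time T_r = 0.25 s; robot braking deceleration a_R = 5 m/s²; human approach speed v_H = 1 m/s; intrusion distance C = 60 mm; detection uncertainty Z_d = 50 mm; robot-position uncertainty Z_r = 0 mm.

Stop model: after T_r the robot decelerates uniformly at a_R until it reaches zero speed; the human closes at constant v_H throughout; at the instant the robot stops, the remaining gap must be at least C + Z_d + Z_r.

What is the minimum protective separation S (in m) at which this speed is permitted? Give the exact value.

stop time T_s = 1/5 = 0.2000 s
robot in T_r: 1.0000·0.2500 = 0.2500 m
robot under decel: 1.0000²/(2·5.0000) = 0.1000 m
person approaches 1.0000·(0.2500+0.2000) = 0.4500 m
C+Z_d+Z_r = 0.0600+0.0500+0.0000 = 0.1100 m
S_min ≈ 0.2500+0.1000+0.4500+0.1100  ⇒  S_min = 91/100 m

S_min = 91/100 m = 0.9100 m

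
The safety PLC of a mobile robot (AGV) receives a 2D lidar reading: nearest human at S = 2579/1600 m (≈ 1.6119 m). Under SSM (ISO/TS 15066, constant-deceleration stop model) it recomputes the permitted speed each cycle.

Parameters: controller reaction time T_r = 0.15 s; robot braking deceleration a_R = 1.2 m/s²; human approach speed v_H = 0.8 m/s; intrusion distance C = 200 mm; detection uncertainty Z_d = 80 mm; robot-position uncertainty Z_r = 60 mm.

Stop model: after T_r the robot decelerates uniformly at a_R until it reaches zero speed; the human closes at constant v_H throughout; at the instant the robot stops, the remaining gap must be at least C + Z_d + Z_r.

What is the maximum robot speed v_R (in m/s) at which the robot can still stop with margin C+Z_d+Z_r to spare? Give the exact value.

at the boundary: (5/12)·v² + (49/60)·v + (-1843/1600) = 0
  disc = (49/60)² − 4·(5/12)·(-1843/1600) = 37249/14400 ; √disc = 193/120
  v_R = (−(49/60) + 193/120) / (2·(5/12)) = 19/20 m/s
check:
stop time T_s = (19/20)/(6/5) = 0.7917 s
robot covers v_R·T_r = 0.9500·0.1500 = 0.1425 m before braking
braking distance = 0.9500²/(2·1.2000) = 0.3760 m
person approaches 0.8000·(0.1500+0.7917) = 0.7533 m
C+Z_d+Z_r = 0.2000+0.0800+0.0600 = 0.3400 m
sum ≈ 0.1425+0.3760+0.7533+0.3400 ≈ 1.6119 m = S ✓

v_R_max = 19/20 m/s = 0.9500 m/s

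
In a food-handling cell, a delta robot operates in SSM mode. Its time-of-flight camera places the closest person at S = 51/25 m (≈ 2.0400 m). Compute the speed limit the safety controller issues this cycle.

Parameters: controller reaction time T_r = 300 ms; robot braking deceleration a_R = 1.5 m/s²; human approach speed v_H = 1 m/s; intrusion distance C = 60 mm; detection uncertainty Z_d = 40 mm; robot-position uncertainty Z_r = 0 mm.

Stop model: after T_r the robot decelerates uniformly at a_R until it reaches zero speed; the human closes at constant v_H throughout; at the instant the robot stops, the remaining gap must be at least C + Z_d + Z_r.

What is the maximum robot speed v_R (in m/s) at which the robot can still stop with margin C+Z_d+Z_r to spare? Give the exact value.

v_R_max = 6/5 m/s = 1.2000 m/s

collect terms ⇒ (1/3)·v_R² + (29/30)·v_R + (-41/25) = 0
  disc = (29/30)² − 4·(1/3)·(-41/25) = 2809/900 ; √disc = 53/30
  v_R = (−(29/30) + 53/30) / (2·(1/3)) = 6/5 m/s
check:
stop time T_s = (6/5)/(3/2) = 0.8000 s
reaction-phase robot travel = 1.2000·0.3000 = 0.3600 m
braking distance = 1.2000²/(2·1.5000) = 0.4800 m
human over T_r+T_s: 1.0000·(0.3000+0.8000) = 1.1000 m
C+Z_d+Z_r = 0.0600+0.0400+0.0000 = 0.1000 m
sum ≈ 0.3600+0.4800+1.1000+0.1000 ≈ 2.0400 m = S ✓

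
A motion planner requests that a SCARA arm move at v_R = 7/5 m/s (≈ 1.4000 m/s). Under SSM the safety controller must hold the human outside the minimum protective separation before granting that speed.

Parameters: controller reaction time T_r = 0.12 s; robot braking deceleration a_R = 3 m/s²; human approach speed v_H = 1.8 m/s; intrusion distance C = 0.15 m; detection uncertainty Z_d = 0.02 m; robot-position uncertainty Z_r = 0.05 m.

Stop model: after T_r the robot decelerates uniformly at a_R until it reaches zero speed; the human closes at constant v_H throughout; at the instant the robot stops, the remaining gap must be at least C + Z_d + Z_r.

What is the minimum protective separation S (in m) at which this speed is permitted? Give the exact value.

S_min = 664/375 m = 1.7707 m

braking lasts T_s = (7/5)/3 = 0.4667 s
robot in T_r: 1.4000·0.1200 = 0.1680 m
braking distance = 1.4000²/(2·3.0000) = 0.3267 m
human over T_r+T_s: 1.8000·(0.1200+0.4667) = 1.0560 m
margins: 0.1500+0.0200+0.0500 = 0.2200 m
S_min ≈ 0.1680+0.3267+1.0560+0.2200  ⇒  S_min = 664/375 m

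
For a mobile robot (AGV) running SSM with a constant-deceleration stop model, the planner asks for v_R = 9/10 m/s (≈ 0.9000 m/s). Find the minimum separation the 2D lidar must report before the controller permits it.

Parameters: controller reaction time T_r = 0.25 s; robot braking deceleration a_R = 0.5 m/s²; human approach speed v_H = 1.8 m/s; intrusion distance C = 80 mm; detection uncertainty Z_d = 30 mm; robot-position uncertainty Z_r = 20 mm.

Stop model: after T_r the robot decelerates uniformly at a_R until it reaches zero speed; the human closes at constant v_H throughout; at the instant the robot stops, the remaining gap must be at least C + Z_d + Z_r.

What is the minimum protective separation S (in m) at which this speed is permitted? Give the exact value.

S_min = 971/200 m = 4.8550 m

stop time T_s = (9/10)/(1/2) = 1.8000 s
robot covers v_R·T_r = 0.9000·0.2500 = 0.2250 m before braking
braking distance = 0.9000²/(2·0.5000) = 0.8100 m
human over T_r+T_s: 1.8000·(0.2500+1.8000) = 3.6900 m
margins: 0.0800+0.0300+0.0200 = 0.1300 m
S_min ≈ 0.2250+0.8100+3.6900+0.1300  ⇒  S_min = 971/200 m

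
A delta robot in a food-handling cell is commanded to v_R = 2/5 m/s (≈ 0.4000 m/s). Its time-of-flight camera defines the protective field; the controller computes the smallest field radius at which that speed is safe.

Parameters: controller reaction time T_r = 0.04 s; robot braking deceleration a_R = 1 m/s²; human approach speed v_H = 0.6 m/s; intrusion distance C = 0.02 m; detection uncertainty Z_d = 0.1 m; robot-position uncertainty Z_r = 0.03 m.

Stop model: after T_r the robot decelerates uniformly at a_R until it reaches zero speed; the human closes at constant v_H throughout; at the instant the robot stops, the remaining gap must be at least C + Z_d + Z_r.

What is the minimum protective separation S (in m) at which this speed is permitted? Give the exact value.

S_min = 51/100 m = 0.5100 m

stop time T_s = (2/5)/1 = 0.4000 s
robot covers v_R·T_r = 0.4000·0.0400 = 0.0160 m before braking
braking distance = 0.4000²/(2·1.0000) = 0.0800 m
human over T_r+T_s: 0.6000·(0.0400+0.4000) = 0.2640 m
margins: 0.0200+0.1000+0.0300 = 0.1500 m
S_min ≈ 0.0160+0.0800+0.2640+0.1500  ⇒  S_min = 51/100 m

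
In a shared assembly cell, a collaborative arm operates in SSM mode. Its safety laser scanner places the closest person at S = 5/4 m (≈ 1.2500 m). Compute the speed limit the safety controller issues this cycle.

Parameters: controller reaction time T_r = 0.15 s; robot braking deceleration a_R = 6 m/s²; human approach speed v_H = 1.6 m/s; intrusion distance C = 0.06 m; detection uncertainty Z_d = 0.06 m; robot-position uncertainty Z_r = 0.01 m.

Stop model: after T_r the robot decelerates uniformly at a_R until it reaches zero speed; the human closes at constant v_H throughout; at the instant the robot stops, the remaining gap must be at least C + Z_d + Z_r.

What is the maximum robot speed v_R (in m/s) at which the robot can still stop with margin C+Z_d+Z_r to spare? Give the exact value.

v_R_max = 8/5 m/s = 1.6000 m/s

collect terms ⇒ (1/12)·v_R² + (5/12)·v_R + (-22/25) = 0
  disc = (5/12)² − 4·(1/12)·(-22/25) = 1681/3600 ; √disc = 41/60
  v_R = (−(5/12) + 41/60) / (2·(1/12)) = 8/5 m/s
check:
stop time T_s = (8/5)/6 = 0.2667 s
robot covers v_R·T_r = 1.6000·0.1500 = 0.2400 m before braking
robot covers 1.6000·0.2667 − ½·6.0000·0.2667² = 0.2133 m while stopping
human closes 1.6000·0.4167 = 0.6667 m
residual clearance needed = 0.0600+0.0600+0.0100 = 0.1300 m
sum ≈ 0.2400+0.2133+0.6667+0.1300 ≈ 1.2500 m = S ✓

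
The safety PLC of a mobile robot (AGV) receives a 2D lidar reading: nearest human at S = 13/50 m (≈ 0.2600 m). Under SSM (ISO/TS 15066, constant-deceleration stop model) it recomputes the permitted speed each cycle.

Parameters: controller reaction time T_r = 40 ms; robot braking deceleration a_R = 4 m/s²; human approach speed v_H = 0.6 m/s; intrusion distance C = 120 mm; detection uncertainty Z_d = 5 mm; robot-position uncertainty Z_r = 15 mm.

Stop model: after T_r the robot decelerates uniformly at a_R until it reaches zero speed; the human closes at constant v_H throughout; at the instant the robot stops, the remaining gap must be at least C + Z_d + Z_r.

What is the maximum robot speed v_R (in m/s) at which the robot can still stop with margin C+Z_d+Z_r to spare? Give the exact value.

v_R_max = 2/5 m/s = 0.4000 m/s

at the boundary: (1/8)·v² + (19/100)·v + (-12/125) = 0
  disc = (19/100)² − 4·(1/8)·(-12/125) = 841/10000 ; √disc = 29/100
  v_R = (−(19/100) + 29/100) / (2·(1/8)) = 2/5 m/s
check:
stop time T_s = (2/5)/4 = 0.1000 s
robot covers v_R·T_r = 0.4000·0.0400 = 0.0160 m before braking
robot under decel: 0.4000²/(2·4.0000) = 0.0200 m
human over T_r+T_s: 0.6000·(0.0400+0.1000) = 0.0840 m
C+Z_d+Z_r = 0.1200+0.0050+0.0150 = 0.1400 m
sum ≈ 0.0160+0.0200+0.0840+0.1400 ≈ 0.2600 m = S ✓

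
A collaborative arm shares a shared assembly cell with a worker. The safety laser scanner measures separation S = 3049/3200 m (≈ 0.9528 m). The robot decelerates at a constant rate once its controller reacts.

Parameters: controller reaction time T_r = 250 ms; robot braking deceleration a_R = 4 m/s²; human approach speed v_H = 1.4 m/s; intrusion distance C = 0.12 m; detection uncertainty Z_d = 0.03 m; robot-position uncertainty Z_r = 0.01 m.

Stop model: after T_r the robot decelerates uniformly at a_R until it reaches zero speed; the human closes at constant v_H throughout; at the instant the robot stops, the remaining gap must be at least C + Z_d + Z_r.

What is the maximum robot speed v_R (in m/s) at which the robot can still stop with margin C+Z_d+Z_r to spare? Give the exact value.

v_R_max = 13/20 m/s = 0.6500 m/s

quadratic (1/8)·v² + (3/5)·v + (-1417/3200) = 0
  disc = (3/5)² − 4·(1/8)·(-1417/3200) = 3721/6400 ; √disc = 61/80
  v_R = (−(3/5) + 61/80) / (2·(1/8)) = 13/20 m/s
check:
T_s = v_R/a_R = (13/20)/4 = 0.1625 s
reaction-phase robot travel = 0.6500·0.2500 = 0.1625 m
robot under decel: 0.6500²/(2·4.0000) = 0.0528 m
person approaches 1.4000·(0.2500+0.1625) = 0.5775 m
residual clearance needed = 0.1200+0.0300+0.0100 = 0.1600 m
sum ≈ 0.1625+0.0528+0.5775+0.1600 ≈ 0.9528 m = S ✓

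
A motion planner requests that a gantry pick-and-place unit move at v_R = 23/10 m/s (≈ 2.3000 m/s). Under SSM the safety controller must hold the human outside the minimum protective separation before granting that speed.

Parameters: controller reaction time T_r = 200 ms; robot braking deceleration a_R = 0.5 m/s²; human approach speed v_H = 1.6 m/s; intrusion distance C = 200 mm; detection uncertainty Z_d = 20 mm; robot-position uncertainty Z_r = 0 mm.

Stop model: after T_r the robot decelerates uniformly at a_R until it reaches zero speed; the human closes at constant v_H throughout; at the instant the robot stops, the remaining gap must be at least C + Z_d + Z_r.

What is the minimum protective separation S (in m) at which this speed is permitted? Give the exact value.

S_min = 273/20 m = 13.6500 m

stop time T_s = (23/10)/(1/2) = 4.6000 s
robot in T_r: 2.3000·0.2000 = 0.4600 m
robot covers 2.3000·4.6000 − ½·0.5000·4.6000² = 5.2900 m while stopping
human over T_r+T_s: 1.6000·(0.2000+4.6000) = 7.6800 m
margins: 0.2000+0.0200+0.0000 = 0.2200 m
S_min ≈ 0.4600+5.2900+7.6800+0.2200  ⇒  S_min = 273/20 m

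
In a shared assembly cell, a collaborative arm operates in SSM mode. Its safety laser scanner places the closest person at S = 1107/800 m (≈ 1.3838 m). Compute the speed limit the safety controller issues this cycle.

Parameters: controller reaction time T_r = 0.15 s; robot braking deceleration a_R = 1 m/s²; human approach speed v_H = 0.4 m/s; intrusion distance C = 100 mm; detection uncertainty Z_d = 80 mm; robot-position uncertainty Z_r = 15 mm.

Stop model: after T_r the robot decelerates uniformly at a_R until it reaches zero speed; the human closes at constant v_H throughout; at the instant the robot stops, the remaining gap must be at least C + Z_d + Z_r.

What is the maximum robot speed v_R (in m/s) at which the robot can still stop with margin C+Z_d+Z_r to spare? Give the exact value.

at the boundary: (1/2)·v² + (11/20)·v + (-903/800) = 0
  disc = (11/20)² − 4·(1/2)·(-903/800) = 64/25 ; √disc = 8/5
  v_R = (−(11/20) + 8/5) / (2·(1/2)) = 21/20 m/s
check:
T_s = v_R/a_R = (21/20)/1 = 1.0500 s
reaction-phase robot travel = 1.0500·0.1500 = 0.1575 m
robot covers 1.0500·1.0500 − ½·1.0000·1.0500² = 0.5513 m while stopping
human closes 0.4000·1.2000 = 0.4800 m
residual clearance needed = 0.1000+0.0800+0.0150 = 0.1950 m
sum ≈ 0.1575+0.5513+0.4800+0.1950 ≈ 1.3838 m = S ✓

v_R_max = 21/20 m/s = 1.0500 m/s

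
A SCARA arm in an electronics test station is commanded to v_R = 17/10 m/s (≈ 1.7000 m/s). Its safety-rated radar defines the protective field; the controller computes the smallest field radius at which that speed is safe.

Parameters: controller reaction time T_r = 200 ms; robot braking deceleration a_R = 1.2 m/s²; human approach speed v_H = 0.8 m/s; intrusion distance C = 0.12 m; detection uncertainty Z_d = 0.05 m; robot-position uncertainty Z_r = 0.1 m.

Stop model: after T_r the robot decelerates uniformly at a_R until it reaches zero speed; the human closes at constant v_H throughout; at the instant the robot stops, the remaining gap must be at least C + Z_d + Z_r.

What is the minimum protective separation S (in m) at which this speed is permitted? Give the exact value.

S_min = 1243/400 m = 3.1075 m

stop time T_s = (17/10)/(6/5) = 1.4167 s
robot covers v_R·T_r = 1.7000·0.2000 = 0.3400 m before braking
robot covers 1.7000·1.4167 − ½·1.2000·1.4167² = 1.2042 m while stopping
human closes 0.8000·1.6167 = 1.2933 m
margins: 0.1200+0.0500+0.1000 = 0.2700 m
S_min ≈ 0.3400+1.2042+1.2933+0.2700  ⇒  S_min = 1243/400 m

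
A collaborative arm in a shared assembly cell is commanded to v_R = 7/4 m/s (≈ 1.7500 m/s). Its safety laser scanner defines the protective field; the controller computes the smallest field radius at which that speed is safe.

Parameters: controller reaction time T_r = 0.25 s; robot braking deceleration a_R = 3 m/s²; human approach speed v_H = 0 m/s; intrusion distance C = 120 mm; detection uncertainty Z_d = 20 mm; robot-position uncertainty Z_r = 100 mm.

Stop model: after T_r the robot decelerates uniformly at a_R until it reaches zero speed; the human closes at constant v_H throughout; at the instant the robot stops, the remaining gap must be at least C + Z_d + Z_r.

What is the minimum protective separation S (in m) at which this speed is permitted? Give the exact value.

S_min = 2851/2400 m = 1.1879 m

braking lasts T_s = (7/4)/3 = 0.5833 s
robot covers v_R·T_r = 1.7500·0.2500 = 0.4375 m before braking
robot covers 1.7500·0.5833 − ½·3.0000·0.5833² = 0.5104 m while stopping
human over T_r+T_s: 0.0000·(0.2500+0.5833) = 0.0000 m
C+Z_d+Z_r = 0.1200+0.0200+0.1000 = 0.2400 m
S_min ≈ 0.4375+0.5104+0.0000+0.2400  ⇒  S_min = 2851/2400 m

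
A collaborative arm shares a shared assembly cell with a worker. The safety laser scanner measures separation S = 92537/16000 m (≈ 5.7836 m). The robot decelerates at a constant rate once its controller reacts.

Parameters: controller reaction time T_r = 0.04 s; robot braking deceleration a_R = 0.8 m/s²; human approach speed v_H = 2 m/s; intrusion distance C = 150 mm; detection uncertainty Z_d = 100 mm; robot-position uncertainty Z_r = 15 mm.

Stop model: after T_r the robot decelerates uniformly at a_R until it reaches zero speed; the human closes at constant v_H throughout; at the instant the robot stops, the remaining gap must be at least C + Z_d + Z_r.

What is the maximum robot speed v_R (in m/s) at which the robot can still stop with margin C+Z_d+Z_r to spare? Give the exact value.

v_R_max = 31/20 m/s = 1.5500 m/s

quadratic (5/8)·v² + (127/50)·v + (-87017/16000) = 0
  disc = (127/50)² − 4·(5/8)·(-87017/16000) = 3207681/160000 ; √disc = 1791/400
  v_R = (−(127/50) + 1791/400) / (2·(5/8)) = 31/20 m/s
check:
T_s = v_R/a_R = (31/20)/(4/5) = 1.9375 s
robot covers v_R·T_r = 1.5500·0.0400 = 0.0620 m before braking
robot under decel: 1.5500²/(2·0.8000) = 1.5016 m
human over T_r+T_s: 2.0000·(0.0400+1.9375) = 3.9550 m
margins: 0.1500+0.1000+0.0150 = 0.2650 m
sum ≈ 0.0620+1.5016+3.9550+0.2650 ≈ 5.7836 m = S ✓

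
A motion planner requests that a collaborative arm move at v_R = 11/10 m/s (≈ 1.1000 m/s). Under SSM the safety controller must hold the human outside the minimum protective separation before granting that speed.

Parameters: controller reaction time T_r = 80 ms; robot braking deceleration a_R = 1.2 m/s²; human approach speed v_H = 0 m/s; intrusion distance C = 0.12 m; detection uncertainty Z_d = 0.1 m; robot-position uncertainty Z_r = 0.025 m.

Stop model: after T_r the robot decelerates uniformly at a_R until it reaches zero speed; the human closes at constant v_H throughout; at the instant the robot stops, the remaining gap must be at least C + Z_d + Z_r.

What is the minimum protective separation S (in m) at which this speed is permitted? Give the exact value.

T_s = v_R/a_R = (11/10)/(6/5) = 0.9167 s
reaction-phase robot travel = 1.1000·0.0800 = 0.0880 m
robot covers 1.1000·0.9167 − ½·1.2000·0.9167² = 0.5042 m while stopping
human closes 0.0000·0.9967 = 0.0000 m
C+Z_d+Z_r = 0.1200+0.1000+0.0250 = 0.2450 m
S_min ≈ 0.0880+0.5042+0.0000+0.2450  ⇒  S_min = 5023/6000 m

S_min = 5023/6000 m = 0.8372 m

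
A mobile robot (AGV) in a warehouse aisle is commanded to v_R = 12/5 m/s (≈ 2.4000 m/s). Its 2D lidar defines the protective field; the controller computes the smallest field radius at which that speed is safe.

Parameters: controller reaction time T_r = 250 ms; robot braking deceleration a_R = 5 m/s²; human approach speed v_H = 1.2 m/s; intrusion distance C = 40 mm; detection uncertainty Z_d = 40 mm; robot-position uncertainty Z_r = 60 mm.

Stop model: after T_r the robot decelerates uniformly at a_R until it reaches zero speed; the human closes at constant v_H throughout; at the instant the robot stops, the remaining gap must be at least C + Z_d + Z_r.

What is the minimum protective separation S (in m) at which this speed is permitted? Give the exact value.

S_min = 274/125 m = 2.1920 m

stop time T_s = (12/5)/5 = 0.4800 s
reaction-phase robot travel = 2.4000·0.2500 = 0.6000 m
robot covers 2.4000·0.4800 − ½·5.0000·0.4800² = 0.5760 m while stopping
human over T_r+T_s: 1.2000·(0.2500+0.4800) = 0.8760 m
residual clearance needed = 0.0400+0.0400+0.0600 = 0.1400 m
S_min ≈ 0.6000+0.5760+0.8760+0.1400  ⇒  S_min = 274/125 m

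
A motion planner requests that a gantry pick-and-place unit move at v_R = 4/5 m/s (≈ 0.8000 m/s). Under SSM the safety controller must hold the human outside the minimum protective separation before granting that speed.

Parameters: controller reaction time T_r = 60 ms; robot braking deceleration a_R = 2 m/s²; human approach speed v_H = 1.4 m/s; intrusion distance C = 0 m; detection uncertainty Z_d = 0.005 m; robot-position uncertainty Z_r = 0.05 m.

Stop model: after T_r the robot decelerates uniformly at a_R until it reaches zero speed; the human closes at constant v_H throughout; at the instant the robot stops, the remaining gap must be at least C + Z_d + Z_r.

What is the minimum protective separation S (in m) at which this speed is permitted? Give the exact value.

S_min = 907/1000 m = 0.9070 m

braking lasts T_s = (4/5)/2 = 0.4000 s
robot in T_r: 0.8000·0.0600 = 0.0480 m
robot covers 0.8000·0.4000 − ½·2.0000·0.4000² = 0.1600 m while stopping
human closes 1.4000·0.4600 = 0.6440 m
margins: 0.0000+0.0050+0.0500 = 0.0550 m
S_min ≈ 0.0480+0.1600+0.6440+0.0550  ⇒  S_min = 907/1000 m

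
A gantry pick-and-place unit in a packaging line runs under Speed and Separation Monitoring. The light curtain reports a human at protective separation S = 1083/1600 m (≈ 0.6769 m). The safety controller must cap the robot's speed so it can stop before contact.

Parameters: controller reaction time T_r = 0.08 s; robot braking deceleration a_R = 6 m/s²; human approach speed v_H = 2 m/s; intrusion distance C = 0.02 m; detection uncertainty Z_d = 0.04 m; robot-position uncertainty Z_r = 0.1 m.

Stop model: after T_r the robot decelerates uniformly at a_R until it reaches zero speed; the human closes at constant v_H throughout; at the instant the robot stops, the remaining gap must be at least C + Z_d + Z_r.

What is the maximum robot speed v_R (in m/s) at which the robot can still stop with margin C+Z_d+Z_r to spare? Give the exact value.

v_R_max = 3/4 m/s = 0.7500 m/s

at the boundary: (1/12)·v² + (31/75)·v + (-571/1600) = 0
  disc = (31/75)² − 4·(1/12)·(-571/1600) = 104329/360000 ; √disc = 323/600
  v_R = (−(31/75) + 323/600) / (2·(1/12)) = 3/4 m/s
check:
T_s = v_R/a_R = (3/4)/6 = 0.1250 s
reaction-phase robot travel = 0.7500·0.0800 = 0.0600 m
robot under decel: 0.7500²/(2·6.0000) = 0.0469 m
human closes 2.0000·0.2050 = 0.4100 m
residual clearance needed = 0.0200+0.0400+0.1000 = 0.1600 m
sum ≈ 0.0600+0.0469+0.4100+0.1600 ≈ 0.6769 m = S ✓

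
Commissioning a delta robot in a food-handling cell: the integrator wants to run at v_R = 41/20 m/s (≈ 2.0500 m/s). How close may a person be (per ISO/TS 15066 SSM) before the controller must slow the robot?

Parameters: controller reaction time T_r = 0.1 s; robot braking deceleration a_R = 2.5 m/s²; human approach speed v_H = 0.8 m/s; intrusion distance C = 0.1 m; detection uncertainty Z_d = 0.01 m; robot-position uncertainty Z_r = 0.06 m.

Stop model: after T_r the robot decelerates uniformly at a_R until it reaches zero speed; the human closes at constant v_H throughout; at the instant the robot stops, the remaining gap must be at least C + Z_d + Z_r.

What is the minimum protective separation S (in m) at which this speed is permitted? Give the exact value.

T_s = v_R/a_R = (41/20)/(5/2) = 0.8200 s
robot in T_r: 2.0500·0.1000 = 0.2050 m
robot covers 2.0500·0.8200 − ½·2.5000·0.8200² = 0.8405 m while stopping
human closes 0.8000·0.9200 = 0.7360 m
C+Z_d+Z_r = 0.1000+0.0100+0.0600 = 0.1700 m
S_min ≈ 0.2050+0.8405+0.7360+0.1700  ⇒  S_min = 3903/2000 m

S_min = 3903/2000 m = 1.9515 m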